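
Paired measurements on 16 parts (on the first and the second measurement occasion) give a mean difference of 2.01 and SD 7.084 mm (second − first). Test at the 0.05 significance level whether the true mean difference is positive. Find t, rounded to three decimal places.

H0: μ_d = 0; H1: μ_d > 0 (paired t-test on the differences, right-tailed).
t = d̄/(s_d/√n) = 2.01/(7.084/√16) = 1.135
df = n − 1 = 15
p-value = P(T ≥ 1.135) ≈ 0.1371
Since p ≈ 0.1371 > α = 0.05, fail to reject H0; the data do not provide sufficient evidence against H0.

1.135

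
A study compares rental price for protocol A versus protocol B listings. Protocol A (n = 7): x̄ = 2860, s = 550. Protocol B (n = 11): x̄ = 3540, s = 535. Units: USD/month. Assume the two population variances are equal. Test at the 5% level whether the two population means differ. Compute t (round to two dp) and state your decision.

Let group 1 = protocol A, group 2 = protocol B. H0: μ_1 = μ_2; H1: μ_1 ≠ μ_2 (two-sample pooled-variance t-test, two-sided).
s_p² = [(7−1)·550² + (11−1)·535²]/(7+11−2) = 292328
t = (2860 − 3540)/√[292328·(1/7 + 1/11)] = -2.60
df = n₁ + n₂ − 2 = 16
Two-sided p-value ≈ 0.019
Since p ≈ 0.019 < α = 0.05, reject H0; the evidence is statistically significant.

t = -2.60; reject H0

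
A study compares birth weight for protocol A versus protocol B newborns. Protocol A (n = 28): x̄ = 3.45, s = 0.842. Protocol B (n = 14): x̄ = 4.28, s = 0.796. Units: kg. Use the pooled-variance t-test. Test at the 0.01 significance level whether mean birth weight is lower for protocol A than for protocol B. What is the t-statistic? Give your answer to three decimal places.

Let group 1 = protocol A, group 2 = protocol B. H0: μ_1 = μ_2; H1: μ_1 < μ_2 (two-sample pooled-variance t-test, left-tailed).
s_p² = [(28−1)·0.842² + (14−1)·0.796²]/(28+14−2) = 0.684476
t = (3.45 − 4.28)/√[0.684476·(1/28 + 1/14)] = -3.065
df = n₁ + n₂ − 2 = 40
p-value = P(T ≤ -3.065) ≈ 0.002
Since p ≈ 0.002 < α = 0.01, reject H0; the evidence is statistically significant.

-3.065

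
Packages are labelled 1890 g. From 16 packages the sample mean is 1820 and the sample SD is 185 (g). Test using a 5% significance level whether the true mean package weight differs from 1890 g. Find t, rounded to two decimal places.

H0: μ = 1890; H1: μ ≠ 1890 (one-sample t-test, two-sided).
t = (x̄ − μ₀)/(s/√n) = (1820 − 1890)/(185/√16) = -1.51
df = n − 1 = 15
Two-sided p-value ≈ 0.1509
Since p ≈ 0.1509 > α = 0.05, fail to reject H0; the data do not provide sufficient evidence against H0.

-1.51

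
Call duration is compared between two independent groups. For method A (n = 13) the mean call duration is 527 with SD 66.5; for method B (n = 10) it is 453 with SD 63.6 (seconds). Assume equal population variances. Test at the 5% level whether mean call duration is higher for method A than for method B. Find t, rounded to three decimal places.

2.695

Let group 1 = method A, group 2 = method B. H0: μ_1 = μ_2; H1: μ_1 > μ_2 (two-sample pooled-variance t-test, right-tailed).
s_p² = [(13−1)·66.5² + (10−1)·63.6²]/(13+10−2) = 4260.55
t = (527 − 453)/√[4260.55·(1/13 + 1/10)] = 2.695
df = n₁ + n₂ − 2 = 21
p-value = P(T ≥ 2.695) ≈ 0.0068
Since p ≈ 0.0068 < α = 0.05, reject H0; the evidence is statistically significant.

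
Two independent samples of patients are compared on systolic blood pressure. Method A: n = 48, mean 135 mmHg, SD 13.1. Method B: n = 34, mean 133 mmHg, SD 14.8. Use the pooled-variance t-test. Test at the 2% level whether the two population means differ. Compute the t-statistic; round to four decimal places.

Let group 1 = method A, group 2 = method B. H0: μ_1 = μ_2; H1: μ_1 ≠ μ_2 (two-sample pooled-variance t-test, two-sided).
s_p² = [(48−1)·13.1² + (34−1)·14.8²]/(48+34−2) = 191.175
t = (135 − 133)/√[191.175·(1/48 + 1/34)] = 0.6453
df = n₁ + n₂ − 2 = 80
Two-sided p-value ≈ 0.5206
Since p ≈ 0.5206 > α = 0.02, fail to reject H0; the data do not provide sufficient evidence against H0.

0.6453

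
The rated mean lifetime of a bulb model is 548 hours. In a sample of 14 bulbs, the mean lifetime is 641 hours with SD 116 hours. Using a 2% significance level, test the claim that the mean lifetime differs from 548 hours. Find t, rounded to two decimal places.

H0: μ = 548; H1: μ ≠ 548 (one-sample t-test, two-sided).
t = (x̄ − μ₀)/(s/√n) = (641 − 548)/(116/√14) = 3.00
df = n − 1 = 13
Two-sided p-value ≈ 0.0102
Since p ≈ 0.0102 < α = 0.02, reject H0; the evidence is statistically significant.

3.00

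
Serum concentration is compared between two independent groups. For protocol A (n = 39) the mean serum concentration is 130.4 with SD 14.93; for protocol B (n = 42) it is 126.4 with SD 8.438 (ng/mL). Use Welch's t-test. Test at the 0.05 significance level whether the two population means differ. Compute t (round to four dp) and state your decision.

t = 1.4694; fail to reject H0

Let group 1 = protocol A, group 2 = protocol B. H0: μ_1 = μ_2; H1: μ_1 ≠ μ_2 (Welch's two-sample t-test, two-sided).
t = (x̄_1 − x̄_2)/√(s_1²/n_1 + s_2²/n_2) = (130.4 − 126.4)/√(14.93²/39 + 8.438²/42) = 1.4694
Welch–Satterthwaite df ≈ 59.07
Two-sided p-value ≈ 0.1470
Since p ≈ 0.1470 > α = 0.05, fail to reject H0; the data do not provide sufficient evidence against H0.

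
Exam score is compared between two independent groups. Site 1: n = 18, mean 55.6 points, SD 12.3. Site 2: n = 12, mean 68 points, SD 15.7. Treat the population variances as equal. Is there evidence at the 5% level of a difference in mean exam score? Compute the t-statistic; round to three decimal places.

Let group 1 = site 1, group 2 = site 2. H0: μ_1 = μ_2; H1: μ_1 ≠ μ_2 (two-sample pooled-variance t-test, two-sided).
s_p² = [(18−1)·12.3² + (12−1)·15.7²]/(18+12−2) = 188.69
t = (55.6 − 68)/√[188.69·(1/18 + 1/12)] = -2.422
df = n₁ + n₂ − 2 = 28
Two-sided p-value ≈ 0.022
Since p ≈ 0.022 < α = 0.05, reject H0; the evidence is statistically significant.

-2.422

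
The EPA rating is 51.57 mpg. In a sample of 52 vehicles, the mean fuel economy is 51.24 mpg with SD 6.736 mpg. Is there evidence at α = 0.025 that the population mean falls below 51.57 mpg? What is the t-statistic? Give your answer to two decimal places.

H0: μ = 51.57; H1: μ < 51.57 (one-sample t-test, left-tailed).
t = (x̄ − μ₀)/(s/√n) = (51.24 − 51.57)/(6.736/√52) = -0.35
df = n − 1 = 51
p-value = P(T ≤ -0.35) ≈ 0.3627
Since p ≈ 0.3627 > α = 0.025, fail to reject H0; the data do not provide sufficient evidence against H0.

-0.35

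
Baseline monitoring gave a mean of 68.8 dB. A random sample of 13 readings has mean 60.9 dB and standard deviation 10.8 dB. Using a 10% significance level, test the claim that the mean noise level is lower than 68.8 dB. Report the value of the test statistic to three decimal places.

-2.637

H0: μ = 68.8; H1: μ < 68.8 (one-sample t-test, left-tailed).
t = (x̄ − μ₀)/(s/√n) = (60.9 − 68.8)/(10.8/√13) = -2.637
df = n − 1 = 12
p-value = P(T ≤ -2.637) ≈ 0.0108
Since p ≈ 0.0108 < α = 0.1, reject H0; the data support H1.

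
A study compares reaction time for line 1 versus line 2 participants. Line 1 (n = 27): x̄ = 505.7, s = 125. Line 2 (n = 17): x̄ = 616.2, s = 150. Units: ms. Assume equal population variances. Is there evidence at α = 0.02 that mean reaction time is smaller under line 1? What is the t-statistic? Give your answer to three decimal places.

Let group 1 = line 1, group 2 = line 2. H0: μ_1 = μ_2; H1: μ_1 < μ_2 (two-sample pooled-variance t-test, left-tailed).
s_p² = [(27−1)·125² + (17−1)·150²]/(27+17−2) = 18244
t = (505.7 − 616.2)/√[18244·(1/27 + 1/17)] = -2.642
df = n₁ + n₂ − 2 = 42
p-value = P(T ≤ -2.642) ≈ 0.006
Since p ≈ 0.006 < α = 0.02, reject H0; the evidence is statistically significant.

-2.642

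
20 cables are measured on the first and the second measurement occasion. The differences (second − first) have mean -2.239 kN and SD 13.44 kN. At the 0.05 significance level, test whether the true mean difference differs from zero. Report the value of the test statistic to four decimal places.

H0: μ_d = 0; H1: μ_d ≠ 0 (paired t-test on the differences, two-sided).
t = d̄/(s_d/√n) = -2.239/(13.44/√20) = -0.7450
df = n − 1 = 19
Two-sided p-value ≈ 0.4654
Since p ≈ 0.4654 > α = 0.05, fail to reject H0; the data do not provide sufficient evidence against H0.

-0.7450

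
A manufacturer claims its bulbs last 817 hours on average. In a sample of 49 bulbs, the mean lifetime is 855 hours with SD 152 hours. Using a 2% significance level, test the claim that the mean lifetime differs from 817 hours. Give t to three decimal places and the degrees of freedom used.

H0: μ = 817; H1: μ ≠ 817 (one-sample t-test, two-sided).
t = (x̄ − μ₀)/(s/√n) = (855 − 817)/(152/√49) = 1.750
df = n − 1 = 48
Two-sided p-value ≈ 0.087
Since p ≈ 0.087 > α = 0.02, fail to reject H0; the evidence is not statistically significant.

t = 1.750, df = 48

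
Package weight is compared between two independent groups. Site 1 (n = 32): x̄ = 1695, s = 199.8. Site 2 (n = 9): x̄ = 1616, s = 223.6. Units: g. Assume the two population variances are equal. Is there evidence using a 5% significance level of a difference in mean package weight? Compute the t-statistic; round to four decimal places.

Let group 1 = site 1, group 2 = site 2. H0: μ_1 = μ_2; H1: μ_1 ≠ μ_2 (two-sample pooled-variance t-test, two-sided).
s_p² = [(32−1)·199.8² + (9−1)·223.6²]/(32+9−2) = 41987.1
t = (1695 − 1616)/√[41987.1·(1/32 + 1/9)] = 1.0218
df = n₁ + n₂ − 2 = 39
Two-sided p-value ≈ 0.3132
Since p ≈ 0.3132 > α = 0.05, fail to reject H0; the data do not provide sufficient evidence against H0.

1.0218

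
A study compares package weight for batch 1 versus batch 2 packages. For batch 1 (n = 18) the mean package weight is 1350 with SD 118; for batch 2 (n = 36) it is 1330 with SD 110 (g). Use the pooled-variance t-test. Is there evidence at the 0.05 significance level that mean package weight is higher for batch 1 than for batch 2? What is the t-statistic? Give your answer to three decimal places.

0.615

Let group 1 = batch 1, group 2 = batch 2. H0: μ_1 = μ_2; H1: μ_1 > μ_2 (two-sample pooled-variance t-test, right-tailed).
s_p² = [(18−1)·118² + (36−1)·110²]/(18+36−2) = 12696.3
t = (1350 − 1330)/√[12696.3·(1/18 + 1/36)] = 0.615
df = n₁ + n₂ − 2 = 52
p-value = P(T ≥ 0.615) ≈ 0.271
Since p ≈ 0.271 > α = 0.05, fail to reject H0; the evidence is not statistically significant.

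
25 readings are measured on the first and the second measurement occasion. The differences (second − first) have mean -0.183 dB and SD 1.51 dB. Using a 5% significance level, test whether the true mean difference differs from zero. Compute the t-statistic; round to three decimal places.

-0.606

H0: μ_d = 0; H1: μ_d ≠ 0 (paired t-test on the differences, two-sided).
t = d̄/(s_d/√n) = -0.183/(1.51/√25) = -0.606
df = n − 1 = 24
Two-sided p-value ≈ 0.5502
Since p ≈ 0.5502 > α = 0.05, fail to reject H0; the evidence is not statistically significant.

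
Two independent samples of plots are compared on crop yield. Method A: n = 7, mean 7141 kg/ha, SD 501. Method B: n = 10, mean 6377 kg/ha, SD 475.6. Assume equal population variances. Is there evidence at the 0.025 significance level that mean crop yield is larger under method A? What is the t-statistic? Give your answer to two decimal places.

3.19

Let group 1 = method A, group 2 = method B. H0: μ_1 = μ_2; H1: μ_1 > μ_2 (two-sample pooled-variance t-test, right-tailed).
s_p² = [(7−1)·501² + (10−1)·475.6²]/(7+10−2) = 236118
t = (7141 − 6377)/√[236118·(1/7 + 1/10)] = 3.19
df = n₁ + n₂ − 2 = 15
p-value = P(T ≥ 3.19) ≈ 0.003
Since p ≈ 0.003 < α = 0.025, reject H0; the data support H1.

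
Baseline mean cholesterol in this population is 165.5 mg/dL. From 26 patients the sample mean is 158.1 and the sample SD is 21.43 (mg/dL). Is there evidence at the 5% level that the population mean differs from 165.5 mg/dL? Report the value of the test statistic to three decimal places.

-1.761

H0: μ = 165.5; H1: μ ≠ 165.5 (one-sample t-test, two-sided).
t = (x̄ − μ₀)/(s/√n) = (158.1 − 165.5)/(21.43/√26) = -1.761
df = n − 1 = 25
Two-sided p-value ≈ 0.091
Since p ≈ 0.091 > α = 0.05, fail to reject H0; the evidence is not statistically significant.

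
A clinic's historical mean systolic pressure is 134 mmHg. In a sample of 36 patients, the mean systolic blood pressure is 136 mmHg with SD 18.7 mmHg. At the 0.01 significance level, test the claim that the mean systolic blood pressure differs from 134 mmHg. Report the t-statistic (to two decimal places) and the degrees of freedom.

t = 0.64, df = 35

H0: μ = 134; H1: μ ≠ 134 (one-sample t-test, two-sided).
t = (x̄ − μ₀)/(s/√n) = (136 − 134)/(18.7/√36) = 0.64
df = n − 1 = 35
Two-sided p-value ≈ 0.525
Since p ≈ 0.525 > α = 0.01, fail to reject H0; the data do not provide sufficient evidence against H0.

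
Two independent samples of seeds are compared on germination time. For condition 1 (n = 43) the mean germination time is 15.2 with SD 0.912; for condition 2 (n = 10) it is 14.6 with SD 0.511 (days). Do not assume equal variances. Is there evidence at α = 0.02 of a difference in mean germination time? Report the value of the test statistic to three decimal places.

2.814

Let group 1 = condition 1, group 2 = condition 2. H0: μ_1 = μ_2; H1: μ_1 ≠ μ_2 (Welch's two-sample t-test, two-sided).
t = (x̄_1 − x̄_2)/√(s_1²/n_1 + s_2²/n_2) = (15.2 − 14.6)/√(0.912²/43 + 0.511²/10) = 2.814
Welch–Satterthwaite df ≈ 24.40
Two-sided p-value ≈ 0.0095
Since p ≈ 0.0095 < α = 0.02, reject H0; the data support H1.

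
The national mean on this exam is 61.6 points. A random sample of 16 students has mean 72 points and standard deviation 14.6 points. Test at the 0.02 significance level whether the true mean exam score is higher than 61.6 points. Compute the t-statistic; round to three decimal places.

H0: μ = 61.6; H1: μ > 61.6 (one-sample t-test, right-tailed).
t = (x̄ − μ₀)/(s/√n) = (72 − 61.6)/(14.6/√16) = 2.849
df = n − 1 = 15
p-value = P(T ≥ 2.849) ≈ 0.006
Since p ≈ 0.006 < α = 0.02, reject H0; the evidence is statistically significant.

2.849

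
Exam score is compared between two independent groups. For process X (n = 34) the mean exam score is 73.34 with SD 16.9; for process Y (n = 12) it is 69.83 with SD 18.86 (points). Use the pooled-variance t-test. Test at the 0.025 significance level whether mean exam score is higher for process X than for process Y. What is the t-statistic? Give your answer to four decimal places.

Let group 1 = process X, group 2 = process Y. H0: μ_1 = μ_2; H1: μ_1 > μ_2 (two-sample pooled-variance t-test, right-tailed).
s_p² = [(34−1)·16.9² + (12−1)·18.86²]/(34+12−2) = 303.132
t = (73.34 − 69.83)/√[303.132·(1/34 + 1/12)] = 0.6004
df = n₁ + n₂ − 2 = 44
p-value = P(T ≥ 0.6004) ≈ 0.276
Since p ≈ 0.276 > α = 0.025, fail to reject H0; the evidence is not statistically significant.

0.6004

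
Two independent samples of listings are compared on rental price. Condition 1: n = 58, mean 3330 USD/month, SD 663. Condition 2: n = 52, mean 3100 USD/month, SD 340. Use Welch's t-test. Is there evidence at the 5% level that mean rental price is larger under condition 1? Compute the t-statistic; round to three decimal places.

Let group 1 = condition 1, group 2 = condition 2. H0: μ_1 = μ_2; H1: μ_1 > μ_2 (Welch's two-sample t-test, right-tailed).
t = (x̄_1 − x̄_2)/√(s_1²/n_1 + s_2²/n_2) = (3330 − 3100)/√(663²/58 + 340²/52) = 2.323
Welch–Satterthwaite df ≈ 86.98
p-value = P(T ≥ 2.323) ≈ 0.011
Since p ≈ 0.011 < α = 0.05, reject H0; the evidence is statistically significant.

2.323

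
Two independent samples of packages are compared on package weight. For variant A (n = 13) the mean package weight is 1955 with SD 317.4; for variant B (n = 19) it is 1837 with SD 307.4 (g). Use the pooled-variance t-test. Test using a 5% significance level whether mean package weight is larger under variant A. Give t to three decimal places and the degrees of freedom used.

t = 1.053, df = 30

Let group 1 = variant A, group 2 = variant B. H0: μ_1 = μ_2; H1: μ_1 > μ_2 (two-sample pooled-variance t-test, right-tailed).
s_p² = [(13−1)·317.4² + (19−1)·307.4²]/(13+19−2) = 96994
t = (1955 − 1837)/√[96994·(1/13 + 1/19)] = 1.053
df = n₁ + n₂ − 2 = 30
p-value = P(T ≥ 1.053) ≈ 0.150
Since p ≈ 0.150 > α = 0.05, fail to reject H0; the evidence is not statistically significant.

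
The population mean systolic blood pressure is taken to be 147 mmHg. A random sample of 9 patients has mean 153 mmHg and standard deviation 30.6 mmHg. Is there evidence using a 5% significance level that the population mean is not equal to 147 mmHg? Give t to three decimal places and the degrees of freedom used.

t = 0.588, df = 8

H0: μ = 147; H1: μ ≠ 147 (one-sample t-test, two-sided).
t = (x̄ − μ₀)/(s/√n) = (153 − 147)/(30.6/√9) = 0.588
df = n − 1 = 8
Two-sided p-value ≈ 0.5726
Since p ≈ 0.5726 > α = 0.05, fail to reject H0; the evidence is not statistically significant.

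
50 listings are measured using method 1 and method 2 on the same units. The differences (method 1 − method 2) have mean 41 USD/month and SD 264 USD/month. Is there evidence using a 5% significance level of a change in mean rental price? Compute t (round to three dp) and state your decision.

H0: μ_d = 0; H1: μ_d ≠ 0 (paired t-test on the differences, two-sided).
t = d̄/(s_d/√n) = 41/(264/√50) = 1.098
df = n − 1 = 49
Two-sided p-value ≈ 0.2775
Since p ≈ 0.2775 > α = 0.05, fail to reject H0; the evidence is not statistically significant.

t = 1.098; fail to reject H0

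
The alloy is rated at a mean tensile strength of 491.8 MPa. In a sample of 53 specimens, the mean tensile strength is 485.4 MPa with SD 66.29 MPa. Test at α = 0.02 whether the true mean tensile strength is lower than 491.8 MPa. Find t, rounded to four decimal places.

H0: μ = 491.8; H1: μ < 491.8 (one-sample t-test, left-tailed).
t = (x̄ − μ₀)/(s/√n) = (485.4 − 491.8)/(66.29/√53) = -0.7029
df = n − 1 = 52
p-value = P(T ≤ -0.7029) ≈ 0.243
Since p ≈ 0.243 > α = 0.02, fail to reject H0; the data do not provide sufficient evidence against H0.

-0.7029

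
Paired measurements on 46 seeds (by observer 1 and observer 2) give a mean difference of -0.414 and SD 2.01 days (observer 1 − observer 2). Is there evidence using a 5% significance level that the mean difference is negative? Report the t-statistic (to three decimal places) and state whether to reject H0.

t = -1.397; fail to reject H0

H0: μ_d = 0; H1: μ_d < 0 (paired t-test on the differences, left-tailed).
t = d̄/(s_d/√n) = -0.414/(2.01/√46) = -1.397
df = n − 1 = 45
p-value = P(T ≤ -1.397) ≈ 0.0846
Since p ≈ 0.0846 > α = 0.05, fail to reject H0; the data do not provide sufficient evidence against H0.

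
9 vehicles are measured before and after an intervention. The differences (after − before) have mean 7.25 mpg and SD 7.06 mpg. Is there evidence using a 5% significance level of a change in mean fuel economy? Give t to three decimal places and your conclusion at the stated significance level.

H0: μ_d = 0; H1: μ_d ≠ 0 (paired t-test on the differences, two-sided).
t = d̄/(s_d/√n) = 7.25/(7.06/√9) = 3.081
df = n − 1 = 8
Two-sided p-value ≈ 0.015
Since p ≈ 0.015 < α = 0.05, reject H0; the data support H1.

t = 3.081; reject H0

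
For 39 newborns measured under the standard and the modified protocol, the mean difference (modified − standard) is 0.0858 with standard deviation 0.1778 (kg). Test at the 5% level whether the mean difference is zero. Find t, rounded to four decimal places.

H0: μ_d = 0; H1: μ_d ≠ 0 (paired t-test on the differences, two-sided).
t = d̄/(s_d/√n) = 0.0858/(0.1778/√39) = 3.0136
df = n − 1 = 38
Two-sided p-value ≈ 0.0046
Since p ≈ 0.0046 < α = 0.05, reject H0; the data support H1.

3.0136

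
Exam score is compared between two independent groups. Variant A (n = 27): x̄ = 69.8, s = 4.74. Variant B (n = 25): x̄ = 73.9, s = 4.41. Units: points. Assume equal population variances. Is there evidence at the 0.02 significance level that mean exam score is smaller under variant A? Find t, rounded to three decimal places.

Let group 1 = variant A, group 2 = variant B. H0: μ_1 = μ_2; H1: μ_1 < μ_2 (two-sample pooled-variance t-test, left-tailed).
s_p² = [(27−1)·4.74² + (25−1)·4.41²]/(27+25−2) = 21.0182
t = (69.8 − 73.9)/√[21.0182·(1/27 + 1/25)] = -3.222
df = n₁ + n₂ − 2 = 50
p-value = P(T ≤ -3.222) ≈ 0.0011
Since p ≈ 0.0011 < α = 0.02, reject H0; the data support H1.

-3.222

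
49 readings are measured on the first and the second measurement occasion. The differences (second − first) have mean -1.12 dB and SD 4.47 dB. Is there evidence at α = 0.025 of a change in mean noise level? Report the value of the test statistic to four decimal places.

-1.7539

H0: μ_d = 0; H1: μ_d ≠ 0 (paired t-test on the differences, two-sided).
t = d̄/(s_d/√n) = -1.12/(4.47/√49) = -1.7539
df = n − 1 = 48
Two-sided p-value ≈ 0.0858
Since p ≈ 0.0858 > α = 0.025, fail to reject H0; the data do not provide sufficient evidence against H0.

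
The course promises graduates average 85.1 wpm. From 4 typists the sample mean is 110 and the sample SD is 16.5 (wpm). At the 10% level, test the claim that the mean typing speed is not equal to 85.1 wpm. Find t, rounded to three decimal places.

H0: μ = 85.1; H1: μ ≠ 85.1 (one-sample t-test, two-sided).
t = (x̄ − μ₀)/(s/√n) = (110 − 85.1)/(16.5/√4) = 3.018
df = n − 1 = 3
Two-sided p-value ≈ 0.057
Since p ≈ 0.057 < α = 0.1, reject H0; the evidence is statistically significant.

3.018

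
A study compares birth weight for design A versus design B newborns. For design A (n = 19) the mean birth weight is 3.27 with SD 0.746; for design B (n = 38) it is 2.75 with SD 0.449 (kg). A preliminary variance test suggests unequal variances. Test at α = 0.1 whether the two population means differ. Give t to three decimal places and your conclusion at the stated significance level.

Let group 1 = design A, group 2 = design B. H0: μ_1 = μ_2; H1: μ_1 ≠ μ_2 (Welch's two-sample t-test, two-sided).
t = (x̄_1 − x̄_2)/√(s_1²/n_1 + s_2²/n_2) = (3.27 − 2.75)/√(0.746²/19 + 0.449²/38) = 2.796
Welch–Satterthwaite df ≈ 24.72
Two-sided p-value ≈ 0.010
Since p ≈ 0.010 < α = 0.1, reject H0; the data support H1.

t = 2.796; reject H0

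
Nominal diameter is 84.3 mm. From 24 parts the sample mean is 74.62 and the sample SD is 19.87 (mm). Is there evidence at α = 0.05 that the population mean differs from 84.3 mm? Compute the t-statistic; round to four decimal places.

-2.3866

H0: μ = 84.3; H1: μ ≠ 84.3 (one-sample t-test, two-sided).
t = (x̄ − μ₀)/(s/√n) = (74.62 − 84.3)/(19.87/√24) = -2.3866
df = n − 1 = 23
Two-sided p-value ≈ 0.0256
Since p ≈ 0.0256 < α = 0.05, reject H0; the evidence is statistically significant.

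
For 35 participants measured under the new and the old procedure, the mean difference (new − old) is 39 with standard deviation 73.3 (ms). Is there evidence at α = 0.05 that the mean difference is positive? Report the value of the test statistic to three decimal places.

H0: μ_d = 0; H1: μ_d > 0 (paired t-test on the differences, right-tailed).
t = d̄/(s_d/√n) = 39/(73.3/√35) = 3.148
df = n − 1 = 34
p-value = P(T ≥ 3.148) ≈ 0.002
Since p ≈ 0.002 < α = 0.05, reject H0; the data support H1.

3.148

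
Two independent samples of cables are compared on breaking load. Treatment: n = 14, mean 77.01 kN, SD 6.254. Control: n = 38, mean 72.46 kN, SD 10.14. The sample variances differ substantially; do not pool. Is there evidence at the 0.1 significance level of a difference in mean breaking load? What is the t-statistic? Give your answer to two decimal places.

Let group 1 = treatment, group 2 = control. H0: μ_1 = μ_2; H1: μ_1 ≠ μ_2 (Welch's two-sample t-test, two-sided).
t = (x̄_1 − x̄_2)/√(s_1²/n_1 + s_2²/n_2) = (77.01 − 72.46)/√(6.254²/14 + 10.14²/38) = 1.94
Welch–Satterthwaite df ≈ 37.89
Two-sided p-value ≈ 0.060
Since p ≈ 0.060 < α = 0.1, reject H0; the evidence is statistically significant.

1.94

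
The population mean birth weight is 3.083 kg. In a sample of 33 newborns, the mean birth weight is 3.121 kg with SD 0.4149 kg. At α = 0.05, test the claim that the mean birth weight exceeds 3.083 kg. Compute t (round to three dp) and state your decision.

t = 0.526; fail to reject H0

H0: μ = 3.083; H1: μ > 3.083 (one-sample t-test, right-tailed).
t = (x̄ − μ₀)/(s/√n) = (3.121 − 3.083)/(0.4149/√33) = 0.526
df = n − 1 = 32
p-value = P(T ≥ 0.526) ≈ 0.301
Since p ≈ 0.301 > α = 0.05, fail to reject H0; the evidence is not statistically significant.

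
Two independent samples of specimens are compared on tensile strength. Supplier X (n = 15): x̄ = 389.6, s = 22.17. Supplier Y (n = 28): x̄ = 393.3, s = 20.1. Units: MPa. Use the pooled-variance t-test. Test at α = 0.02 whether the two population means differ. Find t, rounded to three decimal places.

Let group 1 = supplier X, group 2 = supplier Y. H0: μ_1 = μ_2; H1: μ_1 ≠ μ_2 (two-sample pooled-variance t-test, two-sided).
s_p² = [(15−1)·22.17² + (28−1)·20.1²]/(15+28−2) = 433.888
t = (389.6 − 393.3)/√[433.888·(1/15 + 1/28)] = -0.555
df = n₁ + n₂ − 2 = 41
Two-sided p-value ≈ 0.5818
Since p ≈ 0.5818 > α = 0.02, fail to reject H0; the evidence is not statistically significant.

-0.555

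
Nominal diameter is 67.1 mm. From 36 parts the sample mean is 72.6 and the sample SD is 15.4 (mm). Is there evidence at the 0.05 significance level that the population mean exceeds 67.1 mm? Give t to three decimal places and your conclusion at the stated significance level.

H0: μ = 67.1; H1: μ > 67.1 (one-sample t-test, right-tailed).
t = (x̄ − μ₀)/(s/√n) = (72.6 − 67.1)/(15.4/√36) = 2.143
df = n − 1 = 35
p-value = P(T ≥ 2.143) ≈ 0.0196
Since p ≈ 0.0196 < α = 0.05, reject H0; the data support H1.

t = 2.143; reject H0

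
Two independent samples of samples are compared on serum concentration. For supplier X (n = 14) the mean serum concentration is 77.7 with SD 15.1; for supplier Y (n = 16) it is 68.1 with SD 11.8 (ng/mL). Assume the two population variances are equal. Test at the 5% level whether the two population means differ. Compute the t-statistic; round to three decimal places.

1.953

Let group 1 = supplier X, group 2 = supplier Y. H0: μ_1 = μ_2; H1: μ_1 ≠ μ_2 (two-sample pooled-variance t-test, two-sided).
s_p² = [(14−1)·15.1² + (16−1)·11.8²]/(14+16−2) = 180.455
t = (77.7 − 68.1)/√[180.455·(1/14 + 1/16)] = 1.953
df = n₁ + n₂ − 2 = 28
Two-sided p-value ≈ 0.061
Since p ≈ 0.061 > α = 0.05, fail to reject H0; the evidence is not statistically significant.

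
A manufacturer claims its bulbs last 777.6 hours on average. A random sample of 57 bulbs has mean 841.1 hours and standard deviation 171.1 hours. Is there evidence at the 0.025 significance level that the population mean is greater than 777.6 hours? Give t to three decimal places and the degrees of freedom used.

t = 2.802, df = 56

H0: μ = 777.6; H1: μ > 777.6 (one-sample t-test, right-tailed).
t = (x̄ − μ₀)/(s/√n) = (841.1 − 777.6)/(171.1/√57) = 2.802
df = n − 1 = 56
p-value = P(T ≥ 2.802) ≈ 0.0035
Since p ≈ 0.0035 < α = 0.025, reject H0; the data support H1.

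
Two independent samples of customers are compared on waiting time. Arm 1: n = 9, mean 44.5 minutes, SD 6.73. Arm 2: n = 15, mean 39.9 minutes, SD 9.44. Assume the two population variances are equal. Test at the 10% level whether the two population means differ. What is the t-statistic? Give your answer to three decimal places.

Let group 1 = arm 1, group 2 = arm 2. H0: μ_1 = μ_2; H1: μ_1 ≠ μ_2 (two-sample pooled-variance t-test, two-sided).
s_p² = [(9−1)·6.73² + (15−1)·9.44²]/(9+15−2) = 73.1788
t = (44.5 − 39.9)/√[73.1788·(1/9 + 1/15)] = 1.275
df = n₁ + n₂ − 2 = 22
Two-sided p-value ≈ 0.2155
Since p ≈ 0.2155 > α = 0.1, fail to reject H0; the evidence is not statistically significant.

1.275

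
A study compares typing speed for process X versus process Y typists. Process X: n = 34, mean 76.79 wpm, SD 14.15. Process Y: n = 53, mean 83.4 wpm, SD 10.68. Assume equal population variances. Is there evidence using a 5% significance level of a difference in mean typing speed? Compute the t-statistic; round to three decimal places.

-2.477

Let group 1 = process X, group 2 = process Y. H0: μ_1 = μ_2; H1: μ_1 ≠ μ_2 (two-sample pooled-variance t-test, two-sided).
s_p² = [(34−1)·14.15² + (53−1)·10.68²]/(34+53−2) = 147.513
t = (76.79 − 83.4)/√[147.513·(1/34 + 1/53)] = -2.477
df = n₁ + n₂ − 2 = 85
Two-sided p-value ≈ 0.0152
Since p ≈ 0.0152 < α = 0.05, reject H0; the data support H1.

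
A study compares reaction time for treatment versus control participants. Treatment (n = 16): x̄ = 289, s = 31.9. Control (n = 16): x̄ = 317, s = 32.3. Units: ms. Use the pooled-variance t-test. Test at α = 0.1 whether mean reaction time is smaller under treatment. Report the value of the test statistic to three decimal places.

-2.467

Let group 1 = treatment, group 2 = control. H0: μ_1 = μ_2; H1: μ_1 < μ_2 (two-sample pooled-variance t-test, left-tailed).
s_p² = [(16−1)·31.9² + (16−1)·32.3²]/(16+16−2) = 1030.45
t = (289 − 317)/√[1030.45·(1/16 + 1/16)] = -2.467
df = n₁ + n₂ − 2 = 30
p-value = P(T ≤ -2.467) ≈ 0.010
Since p ≈ 0.010 < α = 0.1, reject H0; the data support H1.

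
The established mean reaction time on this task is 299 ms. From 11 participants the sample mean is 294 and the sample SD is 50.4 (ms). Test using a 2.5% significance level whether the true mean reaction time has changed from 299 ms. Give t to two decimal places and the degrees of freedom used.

H0: μ = 299; H1: μ ≠ 299 (one-sample t-test, two-sided).
t = (x̄ − μ₀)/(s/√n) = (294 − 299)/(50.4/√11) = -0.33
df = n − 1 = 10
Two-sided p-value ≈ 0.749
Since p ≈ 0.749 > α = 0.025, fail to reject H0; the evidence is not statistically significant.

t = -0.33, df = 10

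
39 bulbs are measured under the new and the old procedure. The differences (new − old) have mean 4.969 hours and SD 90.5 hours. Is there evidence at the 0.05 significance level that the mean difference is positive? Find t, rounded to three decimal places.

0.343

H0: μ_d = 0; H1: μ_d > 0 (paired t-test on the differences, right-tailed).
t = d̄/(s_d/√n) = 4.969/(90.5/√39) = 0.343
df = n − 1 = 38
p-value = P(T ≥ 0.343) ≈ 0.367
Since p ≈ 0.367 > α = 0.05, fail to reject H0; the evidence is not statistically significant.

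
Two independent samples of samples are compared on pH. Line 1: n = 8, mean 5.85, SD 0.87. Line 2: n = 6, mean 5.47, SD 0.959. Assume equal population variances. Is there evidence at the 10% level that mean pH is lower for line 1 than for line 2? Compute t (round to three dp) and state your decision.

t = 0.775; fail to reject H0

Let group 1 = line 1, group 2 = line 2. H0: μ_1 = μ_2; H1: μ_1 < μ_2 (two-sample pooled-variance t-test, left-tailed).
s_p² = [(8−1)·0.87² + (6−1)·0.959²]/(8+6−2) = 0.824725
t = (5.85 − 5.47)/√[0.824725·(1/8 + 1/6)] = 0.775
df = n₁ + n₂ − 2 = 12
p-value = P(T ≤ 0.775) ≈ 0.773
Since p ≈ 0.773 > α = 0.1, fail to reject H0; the data do not provide sufficient evidence against H0.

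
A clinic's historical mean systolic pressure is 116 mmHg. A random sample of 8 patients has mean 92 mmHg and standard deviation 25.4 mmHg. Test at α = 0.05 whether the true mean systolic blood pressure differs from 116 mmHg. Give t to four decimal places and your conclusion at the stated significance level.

H0: μ = 116; H1: μ ≠ 116 (one-sample t-test, two-sided).
t = (x̄ − μ₀)/(s/√n) = (92 − 116)/(25.4/√8) = -2.6725
df = n − 1 = 7
Two-sided p-value ≈ 0.0319
Since p ≈ 0.0319 < α = 0.05, reject H0; the data support H1.

t = -2.6725; reject H0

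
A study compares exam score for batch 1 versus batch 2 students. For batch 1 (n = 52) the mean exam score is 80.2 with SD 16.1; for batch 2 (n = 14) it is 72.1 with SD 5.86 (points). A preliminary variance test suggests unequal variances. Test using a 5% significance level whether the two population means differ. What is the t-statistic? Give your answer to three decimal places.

2.970

Let group 1 = batch 1, group 2 = batch 2. H0: μ_1 = μ_2; H1: μ_1 ≠ μ_2 (Welch's two-sample t-test, two-sided).
t = (x̄_1 − x̄_2)/√(s_1²/n_1 + s_2²/n_2) = (80.2 − 72.1)/√(16.1²/52 + 5.86²/14) = 2.970
Welch–Satterthwaite df ≈ 58.23
Two-sided p-value ≈ 0.004
Since p ≈ 0.004 < α = 0.05, reject H0; the evidence is statistically significant.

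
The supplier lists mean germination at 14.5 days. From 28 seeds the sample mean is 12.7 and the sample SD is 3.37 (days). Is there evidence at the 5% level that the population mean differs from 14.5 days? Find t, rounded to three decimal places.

H0: μ = 14.5; H1: μ ≠ 14.5 (one-sample t-test, two-sided).
t = (x̄ − μ₀)/(s/√n) = (12.7 − 14.5)/(3.37/√28) = -2.826
df = n − 1 = 27
Two-sided p-value ≈ 0.009
Since p ≈ 0.009 < α = 0.05, reject H0; the evidence is statistically significant.

-2.826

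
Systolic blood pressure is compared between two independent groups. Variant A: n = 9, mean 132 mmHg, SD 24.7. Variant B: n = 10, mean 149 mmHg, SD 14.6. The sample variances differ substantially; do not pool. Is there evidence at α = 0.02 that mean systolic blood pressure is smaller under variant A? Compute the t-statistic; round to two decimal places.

-1.80

Let group 1 = variant A, group 2 = variant B. H0: μ_1 = μ_2; H1: μ_1 < μ_2 (Welch's two-sample t-test, left-tailed).
t = (x̄_1 − x̄_2)/√(s_1²/n_1 + s_2²/n_2) = (132 − 149)/√(24.7²/9 + 14.6²/10) = -1.80
Welch–Satterthwaite df ≈ 12.71
p-value = P(T ≤ -1.80) ≈ 0.048
Since p ≈ 0.048 > α = 0.02, fail to reject H0; the evidence is not statistically significant.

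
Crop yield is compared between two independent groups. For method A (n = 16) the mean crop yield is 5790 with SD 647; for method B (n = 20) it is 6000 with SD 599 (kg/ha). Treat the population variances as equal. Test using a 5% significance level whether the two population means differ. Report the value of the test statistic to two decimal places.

Let group 1 = method A, group 2 = method B. H0: μ_1 = μ_2; H1: μ_1 ≠ μ_2 (two-sample pooled-variance t-test, two-sided).
s_p² = [(16−1)·647² + (20−1)·599²]/(16+20−2) = 385187
t = (5790 − 6000)/√[385187·(1/16 + 1/20)] = -1.01
df = n₁ + n₂ − 2 = 34
Two-sided p-value ≈ 0.3202
Since p ≈ 0.3202 > α = 0.05, fail to reject H0; the data do not provide sufficient evidence against H0.

-1.01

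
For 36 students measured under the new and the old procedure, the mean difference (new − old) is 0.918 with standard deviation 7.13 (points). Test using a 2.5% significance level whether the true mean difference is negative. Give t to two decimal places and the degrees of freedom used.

t = 0.77, df = 35

H0: μ_d = 0; H1: μ_d < 0 (paired t-test on the differences, left-tailed).
t = d̄/(s_d/√n) = 0.918/(7.13/√36) = 0.77
df = n − 1 = 35
p-value = P(T ≤ 0.77) ≈ 0.7775
Since p ≈ 0.7775 > α = 0.025, fail to reject H0; the evidence is not statistically significant.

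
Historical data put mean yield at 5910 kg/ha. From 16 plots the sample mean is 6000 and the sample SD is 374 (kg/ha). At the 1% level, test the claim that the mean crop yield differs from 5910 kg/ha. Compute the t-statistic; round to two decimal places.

0.96

H0: μ = 5910; H1: μ ≠ 5910 (one-sample t-test, two-sided).
t = (x̄ − μ₀)/(s/√n) = (6000 − 5910)/(374/√16) = 0.96
df = n − 1 = 15
Two-sided p-value ≈ 0.3510
Since p ≈ 0.3510 > α = 0.01, fail to reject H0; the data do not provide sufficient evidence against H0.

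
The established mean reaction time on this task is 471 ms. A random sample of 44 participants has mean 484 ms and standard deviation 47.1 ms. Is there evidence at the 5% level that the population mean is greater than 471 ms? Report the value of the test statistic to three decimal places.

H0: μ = 471; H1: μ > 471 (one-sample t-test, right-tailed).
t = (x̄ − μ₀)/(s/√n) = (484 − 471)/(47.1/√44) = 1.831
df = n − 1 = 43
p-value = P(T ≥ 1.831) ≈ 0.037
Since p ≈ 0.037 < α = 0.05, reject H0; the data support H1.

1.831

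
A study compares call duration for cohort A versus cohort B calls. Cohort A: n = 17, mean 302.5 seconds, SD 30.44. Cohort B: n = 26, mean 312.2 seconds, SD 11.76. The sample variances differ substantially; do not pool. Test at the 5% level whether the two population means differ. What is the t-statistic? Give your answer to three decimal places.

-1.254

Let group 1 = cohort A, group 2 = cohort B. H0: μ_1 = μ_2; H1: μ_1 ≠ μ_2 (Welch's two-sample t-test, two-sided).
t = (x̄_1 − x̄_2)/√(s_1²/n_1 + s_2²/n_2) = (302.5 − 312.2)/√(30.44²/17 + 11.76²/26) = -1.254
Welch–Satterthwaite df ≈ 19.16
Two-sided p-value ≈ 0.225
Since p ≈ 0.225 > α = 0.05, fail to reject H0; the evidence is not statistically significant.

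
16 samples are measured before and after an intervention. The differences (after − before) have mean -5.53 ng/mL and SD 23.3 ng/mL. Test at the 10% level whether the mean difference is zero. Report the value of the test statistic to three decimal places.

H0: μ_d = 0; H1: μ_d ≠ 0 (paired t-test on the differences, two-sided).
t = d̄/(s_d/√n) = -5.53/(23.3/√16) = -0.949
df = n − 1 = 15
Two-sided p-value ≈ 0.357
Since p ≈ 0.357 > α = 0.1, fail to reject H0; the data do not provide sufficient evidence against H0.

-0.949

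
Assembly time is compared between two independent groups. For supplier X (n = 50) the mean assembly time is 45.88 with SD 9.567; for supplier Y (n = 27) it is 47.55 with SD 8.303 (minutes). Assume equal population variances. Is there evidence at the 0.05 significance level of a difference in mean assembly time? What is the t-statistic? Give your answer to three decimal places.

Let group 1 = supplier X, group 2 = supplier Y. H0: μ_1 = μ_2; H1: μ_1 ≠ μ_2 (two-sample pooled-variance t-test, two-sided).
s_p² = [(50−1)·9.567² + (27−1)·8.303²]/(50+27−2) = 83.6971
t = (45.88 − 47.55)/√[83.6971·(1/50 + 1/27)] = -0.764
df = n₁ + n₂ − 2 = 75
Two-sided p-value ≈ 0.4471
Since p ≈ 0.4471 > α = 0.05, fail to reject H0; the data do not provide sufficient evidence against H0.

-0.764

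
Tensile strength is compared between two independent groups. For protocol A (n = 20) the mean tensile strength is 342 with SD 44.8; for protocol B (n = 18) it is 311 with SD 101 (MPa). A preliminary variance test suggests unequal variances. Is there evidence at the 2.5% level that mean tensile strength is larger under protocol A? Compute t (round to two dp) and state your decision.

t = 1.20; fail to reject H0

Let group 1 = protocol A, group 2 = protocol B. H0: μ_1 = μ_2; H1: μ_1 > μ_2 (Welch's two-sample t-test, right-tailed).
t = (x̄_1 − x̄_2)/√(s_1²/n_1 + s_2²/n_2) = (342 − 311)/√(44.8²/20 + 101²/18) = 1.20
Welch–Satterthwaite df ≈ 22.91
p-value = P(T ≥ 1.20) ≈ 0.121
Since p ≈ 0.121 > α = 0.025, fail to reject H0; the evidence is not statistically significant.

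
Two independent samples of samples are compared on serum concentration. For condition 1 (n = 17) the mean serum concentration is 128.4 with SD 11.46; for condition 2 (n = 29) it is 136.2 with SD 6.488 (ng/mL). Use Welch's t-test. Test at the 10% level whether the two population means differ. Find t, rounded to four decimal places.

Let group 1 = condition 1, group 2 = condition 2. H0: μ_1 = μ_2; H1: μ_1 ≠ μ_2 (Welch's two-sample t-test, two-sided).
t = (x̄_1 − x̄_2)/√(s_1²/n_1 + s_2²/n_2) = (128.4 − 136.2)/√(11.46²/17 + 6.488²/29) = -2.5748
Welch–Satterthwaite df ≈ 22.13
Two-sided p-value ≈ 0.017
Since p ≈ 0.017 < α = 0.1, reject H0; the data support H1.

-2.5748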